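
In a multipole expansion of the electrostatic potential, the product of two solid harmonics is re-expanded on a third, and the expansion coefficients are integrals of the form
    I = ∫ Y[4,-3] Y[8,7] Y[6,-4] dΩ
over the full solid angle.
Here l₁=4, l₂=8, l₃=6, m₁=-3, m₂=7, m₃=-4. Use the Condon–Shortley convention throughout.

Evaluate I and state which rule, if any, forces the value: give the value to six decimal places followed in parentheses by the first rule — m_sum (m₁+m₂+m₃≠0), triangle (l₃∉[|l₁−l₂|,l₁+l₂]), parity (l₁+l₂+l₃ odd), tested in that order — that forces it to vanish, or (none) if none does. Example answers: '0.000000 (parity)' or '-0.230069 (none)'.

Checks pass: Σm=0; 18 even; l₃=6∈[4,12].
(2·4+1)(2·8+1)(2·6+1) = 1989
Δ: 6! 2! 10! / 19! → 1/23279256
sum: t=2:+1/1658880 t=3:−1/518400 t=4:+1/1658880 = -1/1382400
3j²(4 8 6; 0 0 0) = Δ·Π!·Σ² = 504/46189  (sign -1)
sum: t=5:−1/870912000 t=6:+1/261273600 = 1/373248000
3j²(4 8 6; -3 7 -4) = Δ·Π!·Σ² = 343/23256  (sign +1)
combine: 4πI² = 1989·504/46189·343/23256 = 21609/67507
take √, sign -1: I = -0.15960188
No selection rule forces the value: the integral is nonzero (none).

-0.159602 (none)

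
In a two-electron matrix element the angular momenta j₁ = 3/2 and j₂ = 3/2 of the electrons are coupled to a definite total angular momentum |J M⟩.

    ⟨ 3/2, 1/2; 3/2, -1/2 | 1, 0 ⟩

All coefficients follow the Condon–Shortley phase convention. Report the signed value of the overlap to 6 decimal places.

j₁+j₂−J=2  J+j₁−j₂=1  J−j₁+j₂=1  j₁+j₂+J+1=5
(j₁±m₁, j₂±m₂, J±M) = (2,1,1,2,1,1)
P² = 1/5
sum k=0..1:
  [0] +1/2 = 1/2
  [1] −1/1 = -1
S = -1/2
C² = P²·S² = 1/20 ; C = -0.223607

-0.223607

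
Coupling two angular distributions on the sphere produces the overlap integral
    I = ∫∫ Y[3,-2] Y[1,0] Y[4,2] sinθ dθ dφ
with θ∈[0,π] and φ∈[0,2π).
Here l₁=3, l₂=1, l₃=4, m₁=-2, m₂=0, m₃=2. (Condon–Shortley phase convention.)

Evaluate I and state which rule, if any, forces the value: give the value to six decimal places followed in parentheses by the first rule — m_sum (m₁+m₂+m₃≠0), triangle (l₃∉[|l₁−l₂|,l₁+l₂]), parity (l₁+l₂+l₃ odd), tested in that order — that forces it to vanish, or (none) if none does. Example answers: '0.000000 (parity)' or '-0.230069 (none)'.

m-sum 0 ✓  L=8 even ✓  2≤4≤4 ✓
Π(2lᵢ+1) = 7×3×9 = 189
triangle coeff Δ(3,1,4) = 1/252
Σ_t [0,0]: t=0:+1/36 = 1/36
(3j)²=4/63 [(3 1 4; 0 0 0)], sign=+1
Σ_t [0,0]: t=0:+1/120 = 1/120
(3j)²=1/21 [(3 1 4; -2 0 2)], sign=+1
⇒ 4πI² = 4/7
I = (+1)√(4/7/(4π)) = 0.21324362
No selection rule forces the value: the integral is nonzero (none).

0.213244 (none)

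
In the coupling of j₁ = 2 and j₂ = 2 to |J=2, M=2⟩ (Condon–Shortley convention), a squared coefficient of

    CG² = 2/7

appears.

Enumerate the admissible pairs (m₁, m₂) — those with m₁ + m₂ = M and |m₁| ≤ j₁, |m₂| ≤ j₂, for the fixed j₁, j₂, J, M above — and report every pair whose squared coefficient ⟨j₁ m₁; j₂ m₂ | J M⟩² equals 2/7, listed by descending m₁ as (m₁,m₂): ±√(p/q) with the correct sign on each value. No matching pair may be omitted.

Admissible pairs with m₁+m₂ = M = 2: (0,2), (1,1), (2,0)
  (m₁,m₂)=(2,0): CG² = 2/7, CG = +√(2/7)   ← matches the target
  (m₁,m₂)=(1,1): CG² = 3/7, CG = −√(3/7)
  (m₁,m₂)=(0,2): CG² = 2/7, CG = +√(2/7)   ← matches the target
Pairs with CG² = 2/7: (2,0): +√(2/7); (0,2): +√(2/7)

(2,0): +√(2/7); (0,2): +√(2/7)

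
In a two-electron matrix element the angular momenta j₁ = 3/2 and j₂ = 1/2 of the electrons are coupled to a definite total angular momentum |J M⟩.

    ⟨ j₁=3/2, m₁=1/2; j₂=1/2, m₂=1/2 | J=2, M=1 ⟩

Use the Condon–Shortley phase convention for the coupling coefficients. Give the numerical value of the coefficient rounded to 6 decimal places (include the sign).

+0.866025

triangle: 0!·3!·1!/5! = 6/120
(j±m)!: 2!·1!·1!·0!·3!·1! = 12
prefactor² = (2J+1)·Δ·N² = 3
  k=0: +1/(0!·0!·1!·1!·2!·0!) = 1/2
Σ = 1/2  ⇒  CG² = 3·(1/2)² = 3/4
CG = +√(3/4) = +0.866025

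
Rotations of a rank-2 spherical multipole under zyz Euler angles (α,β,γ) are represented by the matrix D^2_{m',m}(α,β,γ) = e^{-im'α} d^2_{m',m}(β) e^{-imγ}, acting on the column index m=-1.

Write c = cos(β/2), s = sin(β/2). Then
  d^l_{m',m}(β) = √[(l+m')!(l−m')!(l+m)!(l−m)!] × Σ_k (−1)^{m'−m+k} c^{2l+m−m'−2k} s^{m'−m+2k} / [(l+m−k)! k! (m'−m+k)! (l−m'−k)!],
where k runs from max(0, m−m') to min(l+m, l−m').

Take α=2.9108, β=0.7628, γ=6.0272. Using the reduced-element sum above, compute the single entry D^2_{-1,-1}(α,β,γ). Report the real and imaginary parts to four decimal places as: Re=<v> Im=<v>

D^2_{-1,-1}(2.9108,0.7628,6.0272) = e^{-i·-1·2.9108}·d^2_{-1,-1}(0.7628)·e^{-i·-1·6.0272}. Compute d first:
With c≡cos(β/2)=0.928144 and s≡sin(β/2)=0.372220, N=[1·6·1·6]^{1/2}=6.000000
k: max(0,(-1)−(-1))=0 … min(2+(-1),2−(-1))=1
  k=0: (−1)^0·6.0000/(6)·0.9281^4·0.3722^0 = +0.742100
  k=1: (−1)^1·6.0000/(2)·0.9281^2·0.3722^2 = -0.358057
d^2_{-1,-1}(0.7628) = +0.742100 -0.358057 = +0.384043
Attach z-rotation phases: D = e^{-i(-1)(2.9108)}·(+0.384043)·e^{-i(-1)(6.0272)} = -0.339434+0.179648i

Re=-0.3394 Im=0.1796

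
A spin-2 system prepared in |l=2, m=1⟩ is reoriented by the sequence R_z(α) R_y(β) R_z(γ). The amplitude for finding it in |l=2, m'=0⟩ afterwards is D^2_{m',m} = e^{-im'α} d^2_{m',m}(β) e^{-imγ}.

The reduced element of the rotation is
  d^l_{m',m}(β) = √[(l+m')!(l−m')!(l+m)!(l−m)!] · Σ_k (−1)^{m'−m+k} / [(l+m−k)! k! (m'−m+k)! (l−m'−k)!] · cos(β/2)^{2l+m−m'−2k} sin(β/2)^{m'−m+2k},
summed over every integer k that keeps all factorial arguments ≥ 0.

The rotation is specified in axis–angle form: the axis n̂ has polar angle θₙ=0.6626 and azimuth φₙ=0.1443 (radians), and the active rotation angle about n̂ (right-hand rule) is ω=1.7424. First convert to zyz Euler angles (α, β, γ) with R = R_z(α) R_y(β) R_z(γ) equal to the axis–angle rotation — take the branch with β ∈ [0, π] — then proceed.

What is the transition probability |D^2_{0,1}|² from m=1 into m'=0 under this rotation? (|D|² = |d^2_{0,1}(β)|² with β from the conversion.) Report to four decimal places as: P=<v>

P=0.3210

Axis–angle → zyz. n̂ = (sinθₙcosφₙ, sinθₙsinφₙ, cosθₙ) = (+0.608775, +0.088461, +0.788395), ω = 1.7424.
R = I cosω + sinω [n̂]ₓ + (1−cosω) n̂n̂ᵀ gives
  R = [+0.263130, -0.713767, +0.649076; +0.839865, -0.161601, -0.518182; +0.474752, +0.681485, +0.556945]
β = atan2(√(R₁₃²+R₂₃²), R₃₃) = 0.980093; α = atan2(R₂₃, R₁₃) mod 2π = 5.609459; γ = atan2(R₃₂, −R₃₁) mod 2π = 2.179266
Split into d^2_{0,1}(β=0.9801) × two z-phases.
c=cos(0.980093/2)=0.882311, s=sin(0.980093/2)=0.470667; N=√[2·2·6·1]=4.898979
k: max(0,(1)−(0))=1 … min(2+(1),2−(0))=2
  k=1: (−1)^0·4.8990/(2)·0.8823^3·0.4707^1 = +0.791871
  k=2: (−1)^1·4.8990/(2)·0.8823^1·0.4707^3 = -0.225340
d^2_{0,1}(0.9801) = +0.791871 -0.225340 = +0.566531
|D^2_{0,1}|² = |d^2_{0,1}(β)|² = (+0.566531)² = 0.320957 (the z-rotation phases have unit modulus)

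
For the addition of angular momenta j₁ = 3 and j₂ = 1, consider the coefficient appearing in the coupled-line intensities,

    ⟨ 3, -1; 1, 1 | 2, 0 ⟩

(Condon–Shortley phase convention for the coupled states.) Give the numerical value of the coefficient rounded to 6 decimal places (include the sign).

triangle: 2!*4!*0!/7! = 48/5040
(j±m)!: 2!*4!*2!*0!*2!*2! = 384
prefactor² = (2J+1)*Δ*N² = 128/7
  k=2: +1/(2!*0!*2!*0!*2!*0!) = 1/8
Σ = 1/8  ⇒  CG² = 128/7*(1/8)² = 2/7
CG = +√(2/7) = +0.534522

+√(2/7) = +0.534522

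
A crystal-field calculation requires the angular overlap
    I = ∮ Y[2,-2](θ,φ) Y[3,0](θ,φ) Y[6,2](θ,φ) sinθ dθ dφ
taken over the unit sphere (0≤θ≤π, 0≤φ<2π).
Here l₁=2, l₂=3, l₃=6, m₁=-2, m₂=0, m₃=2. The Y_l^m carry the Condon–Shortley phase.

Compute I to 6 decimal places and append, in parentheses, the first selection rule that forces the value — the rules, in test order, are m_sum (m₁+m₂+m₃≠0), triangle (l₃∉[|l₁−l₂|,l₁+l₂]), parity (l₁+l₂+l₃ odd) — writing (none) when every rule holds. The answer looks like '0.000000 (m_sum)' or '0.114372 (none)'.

triangle: need 1≤l₃≤5, have 6; I=0

0.000000 (triangle)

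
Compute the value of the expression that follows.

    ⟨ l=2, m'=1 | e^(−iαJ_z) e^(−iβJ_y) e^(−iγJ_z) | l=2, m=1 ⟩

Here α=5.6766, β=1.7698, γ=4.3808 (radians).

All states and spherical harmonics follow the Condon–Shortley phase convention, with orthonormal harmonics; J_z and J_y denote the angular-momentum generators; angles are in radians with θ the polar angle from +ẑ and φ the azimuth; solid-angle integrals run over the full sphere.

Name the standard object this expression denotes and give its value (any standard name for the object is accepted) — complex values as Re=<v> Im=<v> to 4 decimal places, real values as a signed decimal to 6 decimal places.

Wigner D-matrix element, Re=0.4514 Im=-0.3310

This is a Wigner D-matrix element — the rotation-matrix element ⟨l m'| R(α,β,γ) |l m⟩ in the angular-momentum basis.
D^2_{1,1}(5.6766,1.7698,4.3808) = e^{-i·1·5.6766}·d^2_{1,1}(1.7698)·e^{-i·1·4.3808}. Compute d first:
c=cos(1.769800/2)=0.633367, s=sin(1.769800/2)=0.773852; N=√[6·1·6·1]=6.000000
The bounds max(0,m−m')=0 and min(l+m,l−m')=1 give 2 terms
  k=0: (−1)^0·6.0000/(6)·0.6334^4·0.7739^0 = +0.160924
  k=1: (−1)^1·6.0000/(2)·0.6334^2·0.7739^2 = -0.720688
d^2_{1,1}(1.7698) = +0.160924 -0.720688 = -0.559764
D = (+0.821599+0.570065i)·(-0.559764)·(-0.325546+0.945526i) = +0.451438-0.330967i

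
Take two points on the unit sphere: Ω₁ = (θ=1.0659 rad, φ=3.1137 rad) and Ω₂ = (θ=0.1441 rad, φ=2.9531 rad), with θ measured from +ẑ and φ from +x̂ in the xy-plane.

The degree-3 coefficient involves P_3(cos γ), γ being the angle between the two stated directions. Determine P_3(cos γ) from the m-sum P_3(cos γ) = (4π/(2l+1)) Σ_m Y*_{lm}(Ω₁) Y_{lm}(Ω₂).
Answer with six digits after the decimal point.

-0.356642

Addition theorem: P_3(cos γ) = (4π/7) Σ_m Y*_{lm}(Ω₁) Y_{lm}(Ω₂), m = −3…3:
  [-3]  conj(Y_{3,-3})(Ω₁) = -0.27874 + 0.02338j ; Y_{3,-3}(Ω₂) = -0.00104 - 0.00066j ; Δ = 0.00031 + 0.00016j
  [-2]  conj(Y_{3,-2})(Ω₁) = 0.37809 - 0.02111j ; Y_{3,-2}(Ω₂) = 0.01939 + 0.00768j ; Δ = 0.00749 + 0.00249j
  [-1]  conj(Y_{3,-1})(Ω₁) = -0.04804 + 0.00134j ; Y_{3,-1}(Ω₂) = -0.17765 - 0.03389j ; Δ = 0.00858 + 0.00139j
  [+0]  conj(Y_{3,0})(Ω₁) = -0.33035 + 0.00000j ; Y_{3,0}(Ω₂) = 0.70054 + 0.00000j ; Δ = -0.23142 + 0.00000j
  [+1]  conj(Y_{3,1})(Ω₁) = 0.04804 + 0.00134j ; Y_{3,1}(Ω₂) = 0.17765 - 0.03389j ; Δ = 0.00858 - 0.00139j
  [+2]  conj(Y_{3,2})(Ω₁) = 0.37809 + 0.02111j ; Y_{3,2}(Ω₂) = 0.01939 - 0.00768j ; Δ = 0.00749 - 0.00249j
  [+3]  conj(Y_{3,3})(Ω₁) = 0.27874 + 0.02338j ; Y_{3,3}(Ω₂) = 0.00104 - 0.00066j ; Δ = 0.00031 - 0.00016j
Total Σ_m = -0.19866 + 0.00000j. Multiply by 1.795196: -0.35664 + 0.00000j. P_3(cos γ) = -0.356642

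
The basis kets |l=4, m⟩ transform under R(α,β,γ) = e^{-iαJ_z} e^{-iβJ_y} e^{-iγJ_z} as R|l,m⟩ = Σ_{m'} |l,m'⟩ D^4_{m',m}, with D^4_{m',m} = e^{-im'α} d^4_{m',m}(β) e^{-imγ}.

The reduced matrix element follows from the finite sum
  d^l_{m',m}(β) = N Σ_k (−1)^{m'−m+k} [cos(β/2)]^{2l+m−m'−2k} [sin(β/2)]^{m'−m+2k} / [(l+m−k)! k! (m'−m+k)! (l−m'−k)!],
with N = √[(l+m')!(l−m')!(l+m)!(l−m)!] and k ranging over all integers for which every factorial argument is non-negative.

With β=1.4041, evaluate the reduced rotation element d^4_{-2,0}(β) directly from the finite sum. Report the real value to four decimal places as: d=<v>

d^4_{-2,0}(β=1.4041) via the finite sum:
With c≡cos(β/2)=0.763520 and s≡sin(β/2)=0.645784, N=[2·720·24·24]^{1/2}=910.735966
Admissible k: 2..4 (factorial args all ≥0)
  k=2: (−1)^0·910.7360/(96)·0.7635^6·0.6458^2 = +0.783824
  k=3: (−1)^1·910.7360/(36)·0.7635^4·0.6458^4 = -1.495276
  k=4: (−1)^2·910.7360/(96)·0.7635^2·0.6458^6 = +0.401131
d^4_{-2,0}(1.4041) = +0.783824 -1.495276 +0.401131 = -0.310321

d=-0.3103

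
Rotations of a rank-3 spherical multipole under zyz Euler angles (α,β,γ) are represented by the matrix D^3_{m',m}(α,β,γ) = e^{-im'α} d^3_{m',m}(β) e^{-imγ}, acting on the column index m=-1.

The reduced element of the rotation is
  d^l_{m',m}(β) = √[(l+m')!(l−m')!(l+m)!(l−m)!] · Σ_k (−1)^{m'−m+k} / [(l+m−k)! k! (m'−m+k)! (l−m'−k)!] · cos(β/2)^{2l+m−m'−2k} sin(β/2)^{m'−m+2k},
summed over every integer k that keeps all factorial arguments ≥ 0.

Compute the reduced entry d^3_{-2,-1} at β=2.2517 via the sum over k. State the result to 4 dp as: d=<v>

d^3_{-2,-1}(β=2.2517) via the finite sum:
Half-angle: c=0.430409, s=0.902634. N=√(1·120·2·24)=75.894664
k: max(0,(-1)−(-2))=1 … min(3+(-1),3−(-2))=2
  k=1: (−1)^0·75.8947/(24)·0.4304^5·0.9026^1 = +0.042162
  k=2: (−1)^1·75.8947/(12)·0.4304^3·0.9026^3 = -0.370860
d^3_{-2,-1}(2.2517) = +0.042162 -0.370860 = -0.328698

d=-0.3287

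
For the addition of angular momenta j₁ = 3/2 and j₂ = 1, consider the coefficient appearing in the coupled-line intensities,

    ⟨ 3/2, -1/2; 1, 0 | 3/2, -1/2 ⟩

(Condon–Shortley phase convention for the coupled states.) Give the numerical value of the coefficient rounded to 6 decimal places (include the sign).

−√(1/15) = -0.258199

triangle: 1!*2!*1!/5! = 2/120
(j±m)!: 1!*2!*1!*1!*1!*2! = 4
prefactor² = (2J+1)*Δ*N² = 4/15
  k=0: +1/(0!*1!*2!*1!*0!*0!) = 1/2
  k=1: −1/(1!*0!*1!*0!*1!*1!) = -1
Σ = -1/2  ⇒  CG² = 4/15*(-1/2)² = 1/15
CG = −√(1/15) = -0.258199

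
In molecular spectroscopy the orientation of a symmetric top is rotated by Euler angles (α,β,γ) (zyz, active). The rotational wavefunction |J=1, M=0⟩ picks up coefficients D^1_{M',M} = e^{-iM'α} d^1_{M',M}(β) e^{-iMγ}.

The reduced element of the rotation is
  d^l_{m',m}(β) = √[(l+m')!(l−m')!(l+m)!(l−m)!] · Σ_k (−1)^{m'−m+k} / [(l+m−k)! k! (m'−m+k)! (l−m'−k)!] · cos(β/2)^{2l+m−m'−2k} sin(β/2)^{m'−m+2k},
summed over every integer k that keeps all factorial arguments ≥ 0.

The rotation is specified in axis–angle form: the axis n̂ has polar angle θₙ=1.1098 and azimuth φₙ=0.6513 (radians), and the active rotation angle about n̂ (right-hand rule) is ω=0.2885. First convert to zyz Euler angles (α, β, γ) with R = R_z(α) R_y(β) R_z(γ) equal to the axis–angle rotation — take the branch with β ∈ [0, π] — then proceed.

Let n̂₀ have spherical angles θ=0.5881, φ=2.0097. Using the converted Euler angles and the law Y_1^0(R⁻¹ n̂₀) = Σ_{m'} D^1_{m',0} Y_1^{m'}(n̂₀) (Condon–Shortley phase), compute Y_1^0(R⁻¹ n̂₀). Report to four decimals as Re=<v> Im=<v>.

Axis–angle → zyz. n̂ = (sinθₙcosφₙ, sinθₙsinφₙ, cosθₙ) = (+0.712275, +0.542937, +0.444841), ω = 0.2885.
R = I cosω + sinω [n̂]ₓ + (1−cosω) n̂n̂ᵀ gives
  R = [+0.979639, -0.110581, +0.167568; +0.142546, +0.970855, -0.192671; -0.141379, +0.212634, +0.966850]
β = atan2(√(R₁₃²+R₂₃²), R₃₃) = 0.258205; α = atan2(R₂₃, R₁₃) mod 2π = 5.428216; γ = atan2(R₃₂, −R₃₁) mod 2π = 0.984024
Need the full column D^1_{m',0} for m'=−1..1 at α=5.4282, β=0.2582, γ=0.9840.
cos(β/2)=0.991678, sin(β/2)=0.128744
d^1_{-1,0}: single k=1 term ⇒ +0.180556;  D = +0.118489-0.136239i
d^1_{0,0}: k∈[0..1] ⇒ +0.983425 -0.016575 = +0.966850;  D = +0.966850+0.000000i
d^1_{1,0}: single k=0 term ⇒ -0.180556;  D = -0.118489-0.136239i
Y_1^{m'}(θ=0.5881,φ=2.0097) and Σ D·Y over m':
  (+0.1185-0.1362i)·(-0.0815-0.1735i)  (+0.9668+0.0000i)·(+0.4065+0.0000i)  (-0.1185-0.1362i)·(+0.0815-0.1735i)
Y_1^0(R⁻¹ n̂) = +0.326461+0.000000i

Re=0.3265 Im=0.0000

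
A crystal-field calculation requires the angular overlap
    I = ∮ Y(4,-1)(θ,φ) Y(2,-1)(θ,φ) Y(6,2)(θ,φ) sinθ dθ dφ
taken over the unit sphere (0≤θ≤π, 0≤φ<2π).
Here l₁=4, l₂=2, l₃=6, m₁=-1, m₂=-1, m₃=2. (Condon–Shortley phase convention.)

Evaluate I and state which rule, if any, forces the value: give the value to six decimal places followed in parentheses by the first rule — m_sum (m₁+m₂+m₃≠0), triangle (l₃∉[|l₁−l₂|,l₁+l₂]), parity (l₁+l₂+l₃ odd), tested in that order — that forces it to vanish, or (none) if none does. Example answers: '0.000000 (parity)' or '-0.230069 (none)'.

0.238034 (none)

Checks pass: Σm=0; 12 even; l₃=6∈[2,6].
(2·4+1)(2·2+1)(2·6+1) = 585
Δ: 0! 8! 4! / 13! → 1/6435
sum: t=0:+1/2304 = 1/2304
3j²(4 2 6; 0 0 0) = Δ·Π!·Σ² = 5/143  (sign +1)
sum: t=0:+1/4320 = 1/4320
3j²(4 2 6; -1 -1 2) = Δ·Π!·Σ² = 224/6435  (sign +1)
combine: 4πI² = 585·5/143·224/6435 = 1120/1573
take √, sign +1: I = 0.23803440
No selection rule forces the value: the integral is nonzero (none).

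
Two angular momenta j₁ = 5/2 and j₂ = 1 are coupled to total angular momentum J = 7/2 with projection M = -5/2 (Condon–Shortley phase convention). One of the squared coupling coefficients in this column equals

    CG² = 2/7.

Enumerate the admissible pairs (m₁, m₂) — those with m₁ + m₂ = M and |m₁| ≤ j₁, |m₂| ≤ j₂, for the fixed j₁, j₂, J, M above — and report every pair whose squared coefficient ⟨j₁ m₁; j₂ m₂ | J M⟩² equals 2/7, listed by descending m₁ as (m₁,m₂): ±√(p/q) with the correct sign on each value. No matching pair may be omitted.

Admissible pairs with m₁+m₂ = M = -5/2: (-5/2,0), (-3/2,-1)
  (m₁,m₂)=(-3/2,-1): CG² = 5/7, CG = +√(5/7)
  (m₁,m₂)=(-5/2,0): CG² = 2/7, CG = +√(2/7)   ← matches the target
Pairs with CG² = 2/7: (-5/2,0): +√(2/7)

(-5/2,0): +√(2/7)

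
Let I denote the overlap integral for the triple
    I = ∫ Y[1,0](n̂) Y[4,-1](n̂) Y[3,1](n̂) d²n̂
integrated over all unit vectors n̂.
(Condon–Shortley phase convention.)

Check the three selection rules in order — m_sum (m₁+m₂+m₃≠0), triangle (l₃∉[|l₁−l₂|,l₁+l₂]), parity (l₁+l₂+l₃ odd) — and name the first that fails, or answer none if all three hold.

none

Σmᵢ = 0  ✓
l₃∈[|l₁−l₂|,l₁+l₂]=[3,5], have l₃=3  ✓
Σlᵢ = 8 ⇒ even  ✓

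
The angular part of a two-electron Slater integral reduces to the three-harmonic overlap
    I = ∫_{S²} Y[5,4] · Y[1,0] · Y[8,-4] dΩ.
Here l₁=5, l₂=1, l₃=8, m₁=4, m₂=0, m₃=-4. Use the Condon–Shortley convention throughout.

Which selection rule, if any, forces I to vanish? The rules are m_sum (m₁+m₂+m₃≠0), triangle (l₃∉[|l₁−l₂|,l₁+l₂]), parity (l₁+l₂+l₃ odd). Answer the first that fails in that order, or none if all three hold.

triangle

azimuthal sum: 4 + 0 − 4 = 0  ✓
l₃ must lie in [4,6]; have l₃=8  ✗
L = 5 + 1 + 8 = 14 (even)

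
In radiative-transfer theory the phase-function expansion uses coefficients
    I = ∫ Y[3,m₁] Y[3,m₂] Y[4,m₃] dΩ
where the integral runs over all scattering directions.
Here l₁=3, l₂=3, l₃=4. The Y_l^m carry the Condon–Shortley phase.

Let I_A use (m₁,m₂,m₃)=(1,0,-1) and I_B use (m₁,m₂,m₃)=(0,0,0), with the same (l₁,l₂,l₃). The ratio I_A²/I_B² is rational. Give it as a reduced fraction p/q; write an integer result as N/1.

Same 3,3,4: normalisation and zero-m 3j drop out of the ratio.
A: Δ: 2! 4! 4! / 11! → 1/34650; sum: t=0:+1/48 t=1:−1/24 t=2:+1/288 = -5/288; 3j²(3 3 4; 1 0 -1) = Δ·Π!·Σ² = 5/462  (sign +1)
B: Δ: 2! 4! 4! / 11! → 1/34650; sum: t=0:+1/72 t=1:−1/16 t=2:+1/72 = -5/144; 3j²(3 3 4; 0 0 0) = Δ·Π!·Σ² = 2/77  (sign -1)
I_A²/I_B² = (5/462)/(2/77) = 5/12

5/12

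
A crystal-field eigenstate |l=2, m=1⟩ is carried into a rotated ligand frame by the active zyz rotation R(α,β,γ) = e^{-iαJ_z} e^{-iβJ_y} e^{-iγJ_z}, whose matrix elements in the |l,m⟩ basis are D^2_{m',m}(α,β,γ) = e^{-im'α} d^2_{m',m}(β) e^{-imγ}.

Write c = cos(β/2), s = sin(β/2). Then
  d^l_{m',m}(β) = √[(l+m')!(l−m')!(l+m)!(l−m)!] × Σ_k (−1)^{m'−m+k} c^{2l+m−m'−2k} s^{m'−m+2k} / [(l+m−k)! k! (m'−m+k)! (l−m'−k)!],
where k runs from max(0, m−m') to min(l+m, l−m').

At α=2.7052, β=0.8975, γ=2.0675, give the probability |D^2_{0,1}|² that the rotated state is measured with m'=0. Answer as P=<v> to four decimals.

Split into d^2_{0,1}(β=0.8975) × two z-phases.
With c≡cos(β/2)=0.900990 and s≡sin(β/2)=0.433840, N=[2·2·6·1]^{1/2}=4.898979
Admissible k: 1..2 (factorial args all ≥0)
  k=1: (−1)^0·4.8990/(2)·0.9010^3·0.4338^1 = +0.777257
  k=2: (−1)^1·4.8990/(2)·0.9010^1·0.4338^3 = -0.180212
d^2_{0,1}(0.8975) = +0.777257 -0.180212 = +0.597046
|D^2_{0,1}|² = |d^2_{0,1}(β)|² = (+0.597046)² = 0.356464 (the z-rotation phases have unit modulus)

P=0.3565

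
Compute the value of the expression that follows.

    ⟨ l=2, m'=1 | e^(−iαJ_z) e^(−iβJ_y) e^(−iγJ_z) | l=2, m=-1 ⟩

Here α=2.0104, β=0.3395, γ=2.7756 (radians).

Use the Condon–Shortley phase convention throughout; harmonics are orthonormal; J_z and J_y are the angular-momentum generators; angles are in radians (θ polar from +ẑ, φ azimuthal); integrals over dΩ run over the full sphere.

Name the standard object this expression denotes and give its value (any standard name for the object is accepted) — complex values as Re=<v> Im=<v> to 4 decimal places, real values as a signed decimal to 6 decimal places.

This is a Wigner D-matrix element — the rotation-matrix element ⟨l m'| R(α,β,γ) |l m⟩ in the angular-momentum basis.
D^2_{1,-1}(2.0104,0.3395,2.7756) = e^{-i·1·2.0104}·d^2_{1,-1}(0.3395)·e^{-i·-1·2.7756}. Compute d first:
Half-angle: c=0.985627, s=0.168936. N=√(6·1·1·6)=6.000000
k: max(0,(-1)−(1))=0 … min(2+(-1),2−(1))=1
  k=0: (−1)^2·6.0000/(2)·0.9856^2·0.1689^2 = +0.083175
  k=1: (−1)^3·6.0000/(6)·0.9856^0·0.1689^4 = -0.000814
d^2_{1,-1}(0.3395) = +0.083175 -0.000814 = +0.082360
D = (-0.425581-0.904920i)·(+0.082360)·(-0.933769+0.357876i) = +0.059402+0.057049i

Wigner D-matrix element, Re=0.0594 Im=0.0570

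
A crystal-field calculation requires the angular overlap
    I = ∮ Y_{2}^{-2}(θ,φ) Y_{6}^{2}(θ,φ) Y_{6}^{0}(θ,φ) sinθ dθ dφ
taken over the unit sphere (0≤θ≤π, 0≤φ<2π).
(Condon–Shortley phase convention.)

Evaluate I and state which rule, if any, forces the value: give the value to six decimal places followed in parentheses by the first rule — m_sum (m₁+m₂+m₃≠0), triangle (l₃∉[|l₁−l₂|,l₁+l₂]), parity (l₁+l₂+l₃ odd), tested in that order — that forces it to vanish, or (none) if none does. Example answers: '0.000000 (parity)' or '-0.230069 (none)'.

-0.191909 (none)

m-sum 0 ✓  L=14 even ✓  4≤6≤8 ✓
Π(2lᵢ+1) = 5×13×13 = 845
triangle coeff Δ(2,6,6) = 1/90090
Σ_t [0,2]: t=0:+1/69120 t=1:−1/14400 t=2:+1/69120 = -7/172800
(3j)²=14/715 [(2 6 6; 0 0 0)], sign=-1
Σ_t [2,2]: t=2:+1/69120 = 1/69120
(3j)²=4/143 [(2 6 6; -2 2 0)], sign=+1
⇒ 4πI² = 56/121
I = (-1)√(56/121/(4π)) = -0.19190947
No selection rule forces the value: the integral is nonzero (none).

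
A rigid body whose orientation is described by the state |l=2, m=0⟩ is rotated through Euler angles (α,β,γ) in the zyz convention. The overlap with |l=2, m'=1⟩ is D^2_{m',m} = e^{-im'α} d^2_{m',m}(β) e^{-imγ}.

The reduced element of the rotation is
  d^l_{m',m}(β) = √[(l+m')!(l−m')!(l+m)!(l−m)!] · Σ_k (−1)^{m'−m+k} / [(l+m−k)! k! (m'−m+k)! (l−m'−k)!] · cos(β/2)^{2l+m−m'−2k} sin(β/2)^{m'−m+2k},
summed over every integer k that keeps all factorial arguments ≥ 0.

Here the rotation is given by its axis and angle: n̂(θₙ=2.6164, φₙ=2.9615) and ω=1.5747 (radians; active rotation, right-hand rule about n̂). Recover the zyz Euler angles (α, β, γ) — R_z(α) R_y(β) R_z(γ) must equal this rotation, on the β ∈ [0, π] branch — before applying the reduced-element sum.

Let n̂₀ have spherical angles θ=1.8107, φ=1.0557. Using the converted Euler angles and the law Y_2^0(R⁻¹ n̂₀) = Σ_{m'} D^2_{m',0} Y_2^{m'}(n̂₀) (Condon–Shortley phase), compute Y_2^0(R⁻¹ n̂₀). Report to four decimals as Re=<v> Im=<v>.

Axis–angle → zyz. n̂ = (sinθₙcosφₙ, sinθₙsinφₙ, cosθₙ) = (-0.493271, +0.089807, -0.865227), ω = 1.5747.
R = I cosω + sinω [n̂]ₓ + (1−cosω) n̂n̂ᵀ gives
  R = [+0.240362, +0.820748, +0.518264; -0.909693, +0.004193, +0.415260; +0.338651, -0.571274, +0.747637]
β = atan2(√(R₁₃²+R₂₃²), R₃₃) = 0.726299; α = atan2(R₂₃, R₁₃) mod 2π = 0.675503; γ = atan2(R₃₂, −R₃₁) mod 2π = 4.177281
Need the full column D^2_{m',0} for m'=−2..2 at α=0.6755, β=0.7263, γ=4.1773.
cos(β/2)=0.934783, sin(β/2)=0.355220
d^2_{-2,0}: single k=2 term ⇒ +0.270080;  D = +0.058884+0.263583i
d^2_{-1,0}: k∈[1..2] ⇒ +0.710731 -0.102631 = +0.608100;  D = +0.474556+0.380239i
d^2_{0,0}: k∈[0..2] ⇒ +0.763559 -0.441039 +0.015922 = +0.338442;  D = +0.338442+0.000000i
d^2_{1,0}: k∈[0..1] ⇒ -0.710731 +0.102631 = -0.608100;  D = -0.474556+0.380239i
d^2_{2,0}: single k=0 term ⇒ +0.270080;  D = +0.058884-0.263583i
Y_2^{m'}(θ=1.8107,φ=1.0557) and Σ D·Y over m':
  (+0.0589+0.2636i)·(-0.1876-0.3125i)  (+0.4746+0.3802i)·(-0.0878+0.1552i)  (+0.3384+0.0000i)·(-0.2620+0.0000i)  (-0.4746+0.3802i)·(+0.0878+0.1552i)  (+0.0589-0.2636i)·(-0.1876+0.3125i)
Y_2^0(R⁻¹ n̂) = -0.147389+0.000000i

Re=-0.1474 Im=0.0000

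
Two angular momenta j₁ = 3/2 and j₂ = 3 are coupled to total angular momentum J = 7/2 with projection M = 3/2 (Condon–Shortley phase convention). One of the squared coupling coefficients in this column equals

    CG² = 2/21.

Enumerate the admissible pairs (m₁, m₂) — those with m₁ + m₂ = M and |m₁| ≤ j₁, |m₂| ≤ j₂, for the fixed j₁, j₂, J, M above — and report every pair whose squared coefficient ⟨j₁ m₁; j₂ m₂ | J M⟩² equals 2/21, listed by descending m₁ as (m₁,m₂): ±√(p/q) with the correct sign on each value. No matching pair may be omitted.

(-3/2,3): −√(2/21)

Admissible pairs with m₁+m₂ = M = 3/2: (-3/2,3), (-1/2,2), (1/2,1), (3/2,0)
  (m₁,m₂)=(3/2,0): CG² = 10/21, CG = +√(10/21)
  (m₁,m₂)=(1/2,1): CG² = 0/1, CG = 0
  (m₁,m₂)=(-1/2,2): CG² = 3/7, CG = −√(3/7)
  (m₁,m₂)=(-3/2,3): CG² = 2/21, CG = −√(2/21)   ← matches the target
Pairs with CG² = 2/21: (-3/2,3): −√(2/21)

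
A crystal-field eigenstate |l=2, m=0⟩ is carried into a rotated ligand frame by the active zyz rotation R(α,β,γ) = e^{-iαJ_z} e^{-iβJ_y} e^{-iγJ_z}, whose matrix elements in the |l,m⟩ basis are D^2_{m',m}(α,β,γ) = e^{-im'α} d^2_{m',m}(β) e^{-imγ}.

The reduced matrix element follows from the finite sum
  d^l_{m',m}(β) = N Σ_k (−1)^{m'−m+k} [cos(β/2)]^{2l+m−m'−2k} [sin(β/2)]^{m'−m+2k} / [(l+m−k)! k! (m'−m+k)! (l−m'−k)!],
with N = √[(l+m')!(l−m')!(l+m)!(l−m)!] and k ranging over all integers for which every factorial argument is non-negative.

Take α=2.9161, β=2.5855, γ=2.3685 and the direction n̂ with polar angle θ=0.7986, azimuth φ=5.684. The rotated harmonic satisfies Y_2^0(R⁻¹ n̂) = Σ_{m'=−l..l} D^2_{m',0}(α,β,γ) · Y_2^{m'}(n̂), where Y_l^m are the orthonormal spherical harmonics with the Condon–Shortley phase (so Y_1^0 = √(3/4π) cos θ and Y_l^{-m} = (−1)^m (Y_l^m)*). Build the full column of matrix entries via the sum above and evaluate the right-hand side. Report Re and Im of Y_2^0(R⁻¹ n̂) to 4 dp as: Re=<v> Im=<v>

Re=0.5289 Im=0.0000

Need the full column D^2_{m',0} for m'=−2..2 at α=2.9161, β=2.5855, γ=2.3685.
cos(β/2)=0.274478, sin(β/2)=0.961594
d^2_{-2,0}: single k=2 term ⇒ +0.170637;  D = +0.153576-0.074372i
d^2_{-1,0}: k∈[1..2] ⇒ +0.048707 -0.597802 = -0.549095;  D = +0.535194-0.122770i
d^2_{0,0}: k∈[0..2] ⇒ +0.005676 -0.278648 +0.855000 = +0.582027;  D = +0.582027+0.000000i
d^2_{1,0}: k∈[0..1] ⇒ -0.048707 +0.597802 = +0.549095;  D = -0.535194-0.122770i
d^2_{2,0}: single k=0 term ⇒ +0.170637;  D = +0.153576+0.074372i
Y_2^{m'}(θ=0.7986,φ=5.684) and Σ D·Y over m':
  (+0.1536-0.0744i)·(+0.0721+0.1846i)  (+0.5352-0.1228i)·(+0.3189+0.2178i)  (+0.5820+0.0000i)·(+0.1452+0.0000i)  (-0.5352-0.1228i)·(-0.3189+0.2178i)  (+0.1536+0.0744i)·(+0.0721-0.1846i)
Y_2^0(R⁻¹ n̂) = +0.528924-0.000000i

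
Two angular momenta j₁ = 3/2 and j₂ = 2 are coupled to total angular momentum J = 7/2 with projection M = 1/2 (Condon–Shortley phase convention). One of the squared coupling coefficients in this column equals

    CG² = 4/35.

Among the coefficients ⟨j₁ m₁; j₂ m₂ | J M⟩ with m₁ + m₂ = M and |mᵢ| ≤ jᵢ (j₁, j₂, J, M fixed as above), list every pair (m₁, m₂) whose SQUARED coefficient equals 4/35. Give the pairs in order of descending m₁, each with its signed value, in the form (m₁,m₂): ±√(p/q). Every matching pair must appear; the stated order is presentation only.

(3/2,-1): +√(4/35)

Admissible pairs with m₁+m₂ = M = 1/2: (-3/2,2), (-1/2,1), (1/2,0), (3/2,-1)
  (m₁,m₂)=(3/2,-1): CG² = 4/35, CG = +√(4/35)   ← matches the target
  (m₁,m₂)=(1/2,0): CG² = 18/35, CG = +√(18/35)
  (m₁,m₂)=(-1/2,1): CG² = 12/35, CG = +√(12/35)
  (m₁,m₂)=(-3/2,2): CG² = 1/35, CG = +√(1/35)
Pairs with CG² = 4/35: (3/2,-1): +√(4/35)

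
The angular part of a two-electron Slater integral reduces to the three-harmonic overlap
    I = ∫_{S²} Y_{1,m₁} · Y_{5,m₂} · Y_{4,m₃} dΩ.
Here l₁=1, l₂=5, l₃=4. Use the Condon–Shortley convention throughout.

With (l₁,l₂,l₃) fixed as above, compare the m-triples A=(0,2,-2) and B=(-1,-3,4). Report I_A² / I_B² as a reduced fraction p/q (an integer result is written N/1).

21/1

Same 1,5,4: normalisation and zero-m 3j drop out of the ratio.
A: Δ: 2! 0! 8! / 11! → 1/495; sum: t=1:−1/1440 = -1/1440; 3j²(1 5 4; 0 2 -2) = Δ·Π!·Σ² = 7/165  (sign -1)
B: Δ: 2! 0! 8! / 11! → 1/495; sum: t=2:+1/80640 = 1/80640; 3j²(1 5 4; -1 -3 4) = Δ·Π!·Σ² = 1/495  (sign +1)
I_A²/I_B² = (7/165)/(1/495) = 21/1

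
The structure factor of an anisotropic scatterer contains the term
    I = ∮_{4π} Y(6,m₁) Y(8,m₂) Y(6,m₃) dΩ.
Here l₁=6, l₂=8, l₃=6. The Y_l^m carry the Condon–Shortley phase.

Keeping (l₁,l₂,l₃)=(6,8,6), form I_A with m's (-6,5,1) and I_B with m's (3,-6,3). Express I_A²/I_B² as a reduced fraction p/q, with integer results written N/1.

77/48

l's match ⇒ only the (l;m) 3-j factors differ between A and B.
A: triangle coeff Δ(6,8,6) = 1/1309458150; Σ_t [8,8]: t=8:+1/696729600 = 1/696729600; (3j)²=11/646 [(6 8 6; -6 5 1)], sign=-1
B: triangle coeff Δ(6,8,6) = 1/1309458150; Σ_t [0,2]: t=0:+1/348364800 t=1:−1/101606400 t=2:+1/348364800 = -1/243855360; (3j)²=24/2261 [(6 8 6; 3 -6 3)], sign=+1
I_A²/I_B² = (11/646)/(24/2261) = 77/48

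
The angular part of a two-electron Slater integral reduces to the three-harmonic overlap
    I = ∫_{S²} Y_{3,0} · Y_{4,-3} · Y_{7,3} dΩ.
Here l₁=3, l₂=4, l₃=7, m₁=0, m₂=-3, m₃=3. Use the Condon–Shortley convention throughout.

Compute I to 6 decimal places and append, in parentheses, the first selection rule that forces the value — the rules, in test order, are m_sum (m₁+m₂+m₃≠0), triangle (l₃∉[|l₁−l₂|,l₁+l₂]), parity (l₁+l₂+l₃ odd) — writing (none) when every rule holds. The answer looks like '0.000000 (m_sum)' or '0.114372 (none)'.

m-sum 0 ✓  L=14 even ✓  1≤7≤7 ✓
Π(2lᵢ+1) = 7×9×15 = 945
triangle coeff Δ(3,4,7) = 1/45045
Σ_t [0,0]: t=0:+1/20736 = 1/20736
(3j)²=35/1287 [(3 4 7; 0 0 0)], sign=-1
Σ_t [0,0]: t=0:+1/181440 = 1/181440
(3j)²=32/3003 [(3 4 7; 0 -3 3)], sign=+1
⇒ 4πI² = 5600/20449
I = (-1)√(5600/20449/(4π)) = -0.14762267
No selection rule forces the value: the integral is nonzero (none).

-0.147623 (none)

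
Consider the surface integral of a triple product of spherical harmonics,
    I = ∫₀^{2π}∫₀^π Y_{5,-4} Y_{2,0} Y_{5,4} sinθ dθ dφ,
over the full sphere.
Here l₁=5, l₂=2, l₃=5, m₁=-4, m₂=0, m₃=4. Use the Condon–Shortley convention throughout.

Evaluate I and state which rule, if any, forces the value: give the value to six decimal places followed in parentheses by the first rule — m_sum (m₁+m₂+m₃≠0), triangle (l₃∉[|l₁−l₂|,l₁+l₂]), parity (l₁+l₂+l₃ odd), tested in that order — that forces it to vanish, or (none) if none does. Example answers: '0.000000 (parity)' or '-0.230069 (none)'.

Checks pass: Σm=0; 12 even; l₃=5∈[3,7].
(2·5+1)(2·2+1)(2·5+1) = 605
Δ: 2! 8! 2! / 13! → 1/38610
sum: t=0:+1/2880 t=1:−1/576 t=2:+1/2880 = -1/960
3j²(5 2 5; 0 0 0) = Δ·Π!·Σ² = 10/429  (sign +1)
sum: t=1:−1/40320 t=2:+1/20160 = 1/40320
3j²(5 2 5; -4 0 4) = Δ·Π!·Σ² = 6/715  (sign -1)
combine: 4πI² = 605·10/429·6/715 = 20/169
take √, sign -1: I = -0.09704356
No selection rule forces the value: the integral is nonzero (none).

-0.097044 (none)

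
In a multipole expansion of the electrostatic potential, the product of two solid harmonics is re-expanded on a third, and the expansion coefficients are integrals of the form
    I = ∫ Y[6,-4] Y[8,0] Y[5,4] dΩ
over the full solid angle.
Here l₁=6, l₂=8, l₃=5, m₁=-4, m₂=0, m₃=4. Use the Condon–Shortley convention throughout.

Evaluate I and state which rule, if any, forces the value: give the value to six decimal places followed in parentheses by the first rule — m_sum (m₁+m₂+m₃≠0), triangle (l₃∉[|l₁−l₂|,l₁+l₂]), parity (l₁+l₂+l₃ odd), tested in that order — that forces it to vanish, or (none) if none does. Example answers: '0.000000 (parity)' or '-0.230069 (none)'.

L=19 odd ⇒ parity kills the (l;000) factor ⇒ I = 0

0.000000 (parity)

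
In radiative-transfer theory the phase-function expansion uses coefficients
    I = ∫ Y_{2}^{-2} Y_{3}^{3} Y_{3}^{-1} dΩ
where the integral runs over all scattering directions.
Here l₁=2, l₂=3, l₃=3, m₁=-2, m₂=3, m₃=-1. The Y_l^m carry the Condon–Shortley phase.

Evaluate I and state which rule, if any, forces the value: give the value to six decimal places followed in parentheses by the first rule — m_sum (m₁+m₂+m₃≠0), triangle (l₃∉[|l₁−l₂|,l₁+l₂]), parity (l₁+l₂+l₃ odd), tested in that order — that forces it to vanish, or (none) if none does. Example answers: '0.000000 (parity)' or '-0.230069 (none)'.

0.132981 (none)

Checks pass: Σm=0; 8 even; l₃=3∈[1,5].
(2·2+1)(2·3+1)(2·3+1) = 245
Δ: 2! 2! 4! / 9! → 1/3780
sum: t=0:+1/24 t=1:−1/4 t=2:+1/24 = -1/6
3j²(2 3 3; 0 0 0) = Δ·Π!·Σ² = 4/105  (sign +1)
sum: t=2:+1/96 = 1/96
3j²(2 3 3; -2 3 -1) = Δ·Π!·Σ² = 1/42  (sign +1)
combine: 4πI² = 245·4/105·1/42 = 2/9
take √, sign +1: I = 0.13298076
No selection rule forces the value: the integral is nonzero (none).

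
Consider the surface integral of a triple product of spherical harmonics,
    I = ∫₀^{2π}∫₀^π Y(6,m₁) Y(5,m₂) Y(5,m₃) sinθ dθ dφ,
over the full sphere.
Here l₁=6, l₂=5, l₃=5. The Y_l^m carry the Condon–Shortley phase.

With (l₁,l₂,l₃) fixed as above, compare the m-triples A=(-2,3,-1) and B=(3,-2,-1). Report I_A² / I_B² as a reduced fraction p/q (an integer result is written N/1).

121/54

Same 6,5,5: normalisation and zero-m 3j drop out of the ratio.
A: Δ: 6! 6! 4! / 17! → 1/28588560; sum: t=4:+1/55296 t=5:−1/25920 t=6:+1/138240 = -11/829440; 3j²(6 5 5; -2 3 -1) = Δ·Π!·Σ² = 11/1326  (sign -1)
B: Δ: 6! 6! 4! / 17! → 1/28588560; sum: t=0:+1/155520 t=1:−1/23040 t=2:+1/34560 t=3:−1/622080 = -1/103680; 3j²(6 5 5; 3 -2 -1) = Δ·Π!·Σ² = 9/2431  (sign -1)
I_A²/I_B² = (11/1326)/(9/2431) = 121/54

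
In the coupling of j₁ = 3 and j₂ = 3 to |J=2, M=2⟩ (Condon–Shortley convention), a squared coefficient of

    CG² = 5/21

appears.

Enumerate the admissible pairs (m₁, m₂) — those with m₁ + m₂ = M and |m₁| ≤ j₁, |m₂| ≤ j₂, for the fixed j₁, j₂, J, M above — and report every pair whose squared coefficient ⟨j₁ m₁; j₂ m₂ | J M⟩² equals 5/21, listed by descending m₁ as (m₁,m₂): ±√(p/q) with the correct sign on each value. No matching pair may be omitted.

(2,0): −√(5/21); (0,2): −√(5/21)

Admissible pairs with m₁+m₂ = M = 2: (-1,3), (0,2), (1,1), (2,0), (3,-1)
  (m₁,m₂)=(3,-1): CG² = 5/42, CG = +√(5/42)
  (m₁,m₂)=(2,0): CG² = 5/21, CG = −√(5/21)   ← matches the target
  (m₁,m₂)=(1,1): CG² = 2/7, CG = +√(2/7)
  (m₁,m₂)=(0,2): CG² = 5/21, CG = −√(5/21)   ← matches the target
  (m₁,m₂)=(-1,3): CG² = 5/42, CG = +√(5/42)
Pairs with CG² = 5/21: (2,0): −√(5/21); (0,2): −√(5/21)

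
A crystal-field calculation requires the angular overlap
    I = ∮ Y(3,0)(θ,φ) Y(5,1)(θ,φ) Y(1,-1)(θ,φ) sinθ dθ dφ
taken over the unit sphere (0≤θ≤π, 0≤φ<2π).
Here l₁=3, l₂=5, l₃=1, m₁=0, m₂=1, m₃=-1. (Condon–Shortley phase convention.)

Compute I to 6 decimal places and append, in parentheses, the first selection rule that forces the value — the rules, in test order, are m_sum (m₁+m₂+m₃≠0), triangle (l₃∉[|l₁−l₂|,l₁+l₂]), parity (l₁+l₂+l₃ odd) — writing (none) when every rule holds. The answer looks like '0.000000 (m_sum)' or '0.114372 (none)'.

0.000000 (triangle)

|3−5|≤1≤3+5 violated ⇒ I = 0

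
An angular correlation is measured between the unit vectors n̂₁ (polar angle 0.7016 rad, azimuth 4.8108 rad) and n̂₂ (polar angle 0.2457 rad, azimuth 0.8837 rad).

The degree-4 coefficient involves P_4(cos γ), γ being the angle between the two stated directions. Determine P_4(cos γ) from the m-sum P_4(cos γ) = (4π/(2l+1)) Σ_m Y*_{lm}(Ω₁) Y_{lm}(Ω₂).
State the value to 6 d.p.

Term-by-term m-sum for l=4 (normalisation 4π/9 = 1.396263):
  m=-4: (+0.070928+0.029458i) × (-0.001431+0.000594i) = -0.000119-0.000000i  (running Σ = -0.000119-0.000000i)
  m=-3: (-0.074797+0.245944i) × (-0.015412-0.008230i) = +0.003177-0.003175i  (running Σ = +0.003058-0.003175i)
  m=-2: (-0.421468-0.084042i) × (-0.021595-0.108423i) = -0.000010+0.047512i  (running Σ = +0.003048+0.044337i)
  m=-1: (+0.024837-0.251561i) × (+0.253869-0.309420i) = -0.071533-0.071549i  (running Σ = -0.068485-0.027212i)
  m=0: (-0.273930-0.000000i) × (+0.608899+0.000000i) = -0.166796-0.000000i  (running Σ = -0.235281-0.027212i)
  m=1: (-0.024837-0.251561i) × (-0.253869-0.309420i) = -0.071533+0.071549i  (running Σ = -0.306814+0.044337i)
  m=2: (-0.421468+0.084042i) × (-0.021595+0.108423i) = -0.000010-0.047512i  (running Σ = -0.306824-0.003175i)
  m=3: (+0.074797+0.245944i) × (+0.015412-0.008230i) = +0.003177+0.003175i  (running Σ = -0.303648-0.000000i)
  m=4: (+0.070928-0.029458i) × (-0.001431-0.000594i) = -0.000119+0.000000i  (running Σ = -0.303767+0.000000i)
Total Σ_m = -0.303767+0.000000i. Multiply by 1.396263: -0.424138+0.000000i. P_4(cos γ) = -0.424138

-0.424138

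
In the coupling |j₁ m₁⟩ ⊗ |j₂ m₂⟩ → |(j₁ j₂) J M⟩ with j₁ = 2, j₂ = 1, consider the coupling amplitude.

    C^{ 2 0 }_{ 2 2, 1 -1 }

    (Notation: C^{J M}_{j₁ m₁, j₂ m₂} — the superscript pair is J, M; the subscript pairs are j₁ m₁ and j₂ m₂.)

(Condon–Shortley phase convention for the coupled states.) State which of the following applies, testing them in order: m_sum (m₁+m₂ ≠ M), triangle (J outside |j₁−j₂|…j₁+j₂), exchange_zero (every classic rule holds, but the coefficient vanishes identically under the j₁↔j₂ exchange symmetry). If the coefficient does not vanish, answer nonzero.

m-sum: m₁+m₂ = 2+(-1) = 1, M = 0  ✗ ⇒ coefficient is 0

m_sum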